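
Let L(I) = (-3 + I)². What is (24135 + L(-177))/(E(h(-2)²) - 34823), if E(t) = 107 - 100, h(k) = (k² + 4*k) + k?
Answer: -56535/34816 ≈ -1.6238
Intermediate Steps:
h(k) = k² + 5*k
E(t) = 7
(24135 + L(-177))/(E(h(-2)²) - 34823) = (24135 + (-3 - 177)²)/(7 - 34823) = (24135 + (-180)²)/(-34816) = (24135 + 32400)*(-1/34816) = 56535*(-1/34816) = -56535/34816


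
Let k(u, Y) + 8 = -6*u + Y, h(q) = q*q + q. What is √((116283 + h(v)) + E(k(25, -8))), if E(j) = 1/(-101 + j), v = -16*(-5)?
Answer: 2*√2187912810/267 ≈ 350.38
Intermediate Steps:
v = 80
h(q) = q + q² (h(q) = q² + q = q + q²)
k(u, Y) = -8 + Y - 6*u (k(u, Y) = -8 + (-6*u + Y) = -8 + (Y - 6*u) = -8 + Y - 6*u)
√((116283 + h(v)) + E(k(25, -8))) = √((116283 + 80*(1 + 80)) + 1/(-101 + (-8 - 8 - 6*25))) = √((116283 + 80*81) + 1/(-101 + (-8 - 8 - 150))) = √((116283 + 6480) + 1/(-101 - 166)) = √(122763 + 1/(-267)) = √(122763 - 1/267) = √(32777720/267) = 2*√2187912810/267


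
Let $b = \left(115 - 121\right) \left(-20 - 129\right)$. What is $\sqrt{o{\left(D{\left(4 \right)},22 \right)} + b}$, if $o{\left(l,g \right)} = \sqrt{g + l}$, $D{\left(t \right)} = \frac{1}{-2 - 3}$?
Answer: $\frac{\sqrt{22350 + 5 \sqrt{545}}}{5} \approx 29.978$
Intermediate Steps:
$D{\left(t \right)} = - \frac{1}{5}$ ($D{\left(t \right)} = \frac{1}{-5} = - \frac{1}{5}$)
$b = 894$ ($b = \left(-6\right) \left(-149\right) = 894$)
$\sqrt{o{\left(D{\left(4 \right)},22 \right)} + b} = \sqrt{\sqrt{22 - \frac{1}{5}} + 894} = \sqrt{\sqrt{\frac{109}{5}} + 894} = \sqrt{\frac{\sqrt{545}}{5} + 894} = \sqrt{894 + \frac{\sqrt{545}}{5}}$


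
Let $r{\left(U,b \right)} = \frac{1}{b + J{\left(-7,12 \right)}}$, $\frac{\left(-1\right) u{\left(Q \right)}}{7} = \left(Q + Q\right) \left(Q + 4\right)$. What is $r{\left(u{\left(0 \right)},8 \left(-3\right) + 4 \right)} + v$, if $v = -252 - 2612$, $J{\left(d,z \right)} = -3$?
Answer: $- \frac{65873}{23} \approx -2864.0$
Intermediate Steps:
$u{\left(Q \right)} = - 14 Q \left(4 + Q\right)$ ($u{\left(Q \right)} = - 7 \left(Q + Q\right) \left(Q + 4\right) = - 7 \cdot 2 Q \left(4 + Q\right) = - 14 Q \left(4 + Q\right)$)
$r{\left(U,b \right)} = \frac{1}{-3 + b}$ ($r{\left(U,b \right)} = \frac{1}{b - 3} = \frac{1}{-3 + b}$)
$v = -2864$
$r{\left(u{\left(0 \right)},8 \left(-3\right) + 4 \right)} + v = \frac{1}{-3 + \left(8 \left(-3\right) + 4\right)} - 2864 = \frac{1}{-3 + \left(-24 + 4\right)} - 2864 = \frac{1}{-3 - 20} - 2864 = \frac{1}{-23} - 2864 = - \frac{1}{23} - 2864 = - \frac{65873}{23}$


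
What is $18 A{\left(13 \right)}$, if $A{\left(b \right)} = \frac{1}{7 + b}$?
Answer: $\frac{9}{10} \approx 0.9$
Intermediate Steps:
$18 A{\left(13 \right)} = \frac{18}{7 + 13} = \frac{18}{20} = 18 \cdot \frac{1}{20} = \frac{9}{10}$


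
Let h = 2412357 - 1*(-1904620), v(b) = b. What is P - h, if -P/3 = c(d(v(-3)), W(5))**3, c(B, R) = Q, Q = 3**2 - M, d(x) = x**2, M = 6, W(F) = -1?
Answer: -4317058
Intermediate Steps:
Q = 3 (Q = 3**2 - 1*6 = 9 - 6 = 3)
c(B, R) = 3
P = -81 (P = -3*3**3 = -3*27 = -81)
h = 4316977 (h = 2412357 + 1904620 = 4316977)
P - h = -81 - 1*4316977 = -81 - 4316977 = -4317058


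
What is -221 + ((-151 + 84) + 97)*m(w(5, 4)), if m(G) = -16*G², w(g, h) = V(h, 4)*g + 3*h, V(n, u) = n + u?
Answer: -1298141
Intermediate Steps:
w(g, h) = 3*h + g*(4 + h) (w(g, h) = (h + 4)*g + 3*h = (4 + h)*g + 3*h = g*(4 + h) + 3*h = 3*h + g*(4 + h))
-221 + ((-151 + 84) + 97)*m(w(5, 4)) = -221 + ((-151 + 84) + 97)*(-16*(3*4 + 5*(4 + 4))²) = -221 + (-67 + 97)*(-16*(12 + 5*8)²) = -221 + 30*(-16*(12 + 40)²) = -221 + 30*(-16*52²) = -221 + 30*(-16*2704) = -221 + 30*(-43264) = -221 - 1297920 = -1298141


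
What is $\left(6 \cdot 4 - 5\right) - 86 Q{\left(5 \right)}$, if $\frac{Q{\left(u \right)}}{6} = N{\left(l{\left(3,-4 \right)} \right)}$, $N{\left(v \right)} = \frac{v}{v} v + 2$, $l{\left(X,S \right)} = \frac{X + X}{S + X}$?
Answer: $2083$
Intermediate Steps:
$l{\left(X,S \right)} = \frac{2 X}{S + X}$
$N{\left(v \right)} = 2 + v$ ($N{\left(v \right)} = 1 v + 2 = v + 2 = 2 + v$)
$Q{\left(u \right)} = -24$ ($Q{\left(u \right)} = 6 \left(2 + 2 \cdot 3 \frac{1}{-4 + 3}\right) = 6 \left(2 + 2 \cdot 3 \frac{1}{-1}\right) = 6 \left(2 + 2 \cdot 3 \left(-1\right)\right) = 6 \left(2 - 6\right) = 6 \left(-4\right) = -24$)
$\left(6 \cdot 4 - 5\right) - 86 Q{\left(5 \right)} = \left(6 \cdot 4 - 5\right) - -2064 = \left(24 - 5\right) + 2064 = 19 + 2064 = 2083$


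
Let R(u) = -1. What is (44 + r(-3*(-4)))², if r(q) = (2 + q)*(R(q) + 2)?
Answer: 3364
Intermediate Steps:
r(q) = 2 + q (r(q) = (2 + q)*(-1 + 2) = (2 + q)*1 = 2 + q)
(44 + r(-3*(-4)))² = (44 + (2 - 3*(-4)))² = (44 + (2 + 12))² = (44 + 14)² = 58² = 3364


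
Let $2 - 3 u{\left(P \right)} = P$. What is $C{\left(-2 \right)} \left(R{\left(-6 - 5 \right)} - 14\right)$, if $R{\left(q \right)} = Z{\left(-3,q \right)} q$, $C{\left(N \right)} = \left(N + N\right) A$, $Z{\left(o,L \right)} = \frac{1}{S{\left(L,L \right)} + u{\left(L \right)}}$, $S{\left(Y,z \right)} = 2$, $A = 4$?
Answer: $\frac{4784}{19} \approx 251.79$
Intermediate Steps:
$u{\left(P \right)} = \frac{2}{3} - \frac{P}{3}$
$Z{\left(o,L \right)} = \frac{1}{\frac{8}{3} - \frac{L}{3}}$ ($Z{\left(o,L \right)} = \frac{1}{2 - \left(- \frac{2}{3} + \frac{L}{3}\right)} = \frac{1}{\frac{8}{3} - \frac{L}{3}}$)
$C{\left(N \right)} = 8 N$ ($C{\left(N \right)} = \left(N + N\right) 4 = 2 N 4 = 8 N$)
$R{\left(q \right)} = - \frac{3 q}{-8 + q}$ ($R{\left(q \right)} = - \frac{3}{-8 + q} q = - \frac{3 q}{-8 + q}$)
$C{\left(-2 \right)} \left(R{\left(-6 - 5 \right)} - 14\right) = 8 \left(-2\right) \left(- \frac{3 \left(-6 - 5\right)}{-8 - 11} - 14\right) = - 16 \left(- \frac{3 \left(-6 - 5\right)}{-8 - 11} - 14\right) = - 16 \left(\left(-3\right) \left(-11\right) \frac{1}{-8 - 11} - 14\right) = - 16 \left(\left(-3\right) \left(-11\right) \frac{1}{-19} - 14\right) = - 16 \left(\left(-3\right) \left(-11\right) \left(- \frac{1}{19}\right) - 14\right) = - 16 \left(- \frac{33}{19} - 14\right) = \left(-16\right) \left(- \frac{299}{19}\right) = \frac{4784}{19}$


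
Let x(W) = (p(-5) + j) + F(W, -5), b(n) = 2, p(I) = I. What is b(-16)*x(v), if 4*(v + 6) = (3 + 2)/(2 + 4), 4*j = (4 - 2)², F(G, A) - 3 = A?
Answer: -12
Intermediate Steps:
F(G, A) = 3 + A
j = 1 (j = (4 - 2)²/4 = (¼)*2² = (¼)*4 = 1)
v = -139/24 (v = -6 + ((3 + 2)/(2 + 4))/4 = -6 + (5/6)/4 = -6 + (5*(⅙))/4 = -6 + (¼)*(⅚) = -6 + 5/24 = -139/24 ≈ -5.7917)
x(W) = -6 (x(W) = (-5 + 1) + (3 - 5) = -4 - 2 = -6)
b(-16)*x(v) = 2*(-6) = -12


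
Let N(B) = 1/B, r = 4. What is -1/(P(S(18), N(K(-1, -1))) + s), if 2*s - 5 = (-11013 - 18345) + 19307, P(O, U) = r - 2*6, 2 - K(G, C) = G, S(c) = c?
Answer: 1/5031 ≈ 0.00019877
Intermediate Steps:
K(G, C) = 2 - G
P(O, U) = -8 (P(O, U) = 4 - 2*6 = 4 - 12 = -8)
s = -5023 (s = 5/2 + ((-11013 - 18345) + 19307)/2 = 5/2 + (-29358 + 19307)/2 = 5/2 + (½)*(-10051) = 5/2 - 10051/2 = -5023)
-1/(P(S(18), N(K(-1, -1))) + s) = -1/(-8 - 5023) = -1/(-5031) = -1*(-1/5031) = 1/5031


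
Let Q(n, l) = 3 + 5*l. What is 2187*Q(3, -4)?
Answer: -37179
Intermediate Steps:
2187*Q(3, -4) = 2187*(3 + 5*(-4)) = 2187*(3 - 20) = 2187*(-17) = -37179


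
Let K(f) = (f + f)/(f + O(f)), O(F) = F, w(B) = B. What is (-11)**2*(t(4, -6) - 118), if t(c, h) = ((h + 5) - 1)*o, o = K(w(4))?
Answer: -14520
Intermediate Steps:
K(f) = 1 (K(f) = (f + f)/(f + f) = (2*f)/((2*f)) = (2*f)*(1/(2*f)) = 1)
o = 1
t(c, h) = 4 + h (t(c, h) = ((h + 5) - 1)*1 = ((5 + h) - 1)*1 = (4 + h)*1 = 4 + h)
(-11)**2*(t(4, -6) - 118) = (-11)**2*((4 - 6) - 118) = 121*(-2 - 118) = 121*(-120) = -14520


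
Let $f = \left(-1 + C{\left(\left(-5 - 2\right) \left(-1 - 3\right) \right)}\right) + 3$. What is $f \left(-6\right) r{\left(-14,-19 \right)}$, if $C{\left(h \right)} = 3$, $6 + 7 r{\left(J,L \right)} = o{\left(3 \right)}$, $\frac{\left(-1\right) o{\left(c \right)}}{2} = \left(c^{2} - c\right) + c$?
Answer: $\frac{720}{7} \approx 102.86$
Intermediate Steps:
$o{\left(c \right)} = - 2 c^{2}$ ($o{\left(c \right)} = - 2 \left(\left(c^{2} - c\right) + c\right) = - 2 c^{2}$)
$r{\left(J,L \right)} = - \frac{24}{7}$ ($r{\left(J,L \right)} = - \frac{6}{7} + \frac{\left(-2\right) 3^{2}}{7} = - \frac{6}{7} + \frac{\left(-2\right) 9}{7} = - \frac{6}{7} + \frac{1}{7} \left(-18\right) = - \frac{6}{7} - \frac{18}{7} = - \frac{24}{7}$)
$f = 5$ ($f = \left(-1 + 3\right) + 3 = 2 + 3 = 5$)
$f \left(-6\right) r{\left(-14,-19 \right)} = 5 \left(-6\right) \left(- \frac{24}{7}\right) = \left(-30\right) \left(- \frac{24}{7}\right) = \frac{720}{7}$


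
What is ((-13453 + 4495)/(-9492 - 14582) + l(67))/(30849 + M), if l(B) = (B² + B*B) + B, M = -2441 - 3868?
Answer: 9073262/24615665 ≈ 0.36860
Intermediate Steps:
M = -6309
l(B) = B + 2*B² (l(B) = (B² + B²) + B = 2*B² + B = B + 2*B²)
((-13453 + 4495)/(-9492 - 14582) + l(67))/(30849 + M) = ((-13453 + 4495)/(-9492 - 14582) + 67*(1 + 2*67))/(30849 - 6309) = (-8958/(-24074) + 67*(1 + 134))/24540 = (-8958*(-1/24074) + 67*135)*(1/24540) = (4479/12037 + 9045)*(1/24540) = (108879144/12037)*(1/24540) = 9073262/24615665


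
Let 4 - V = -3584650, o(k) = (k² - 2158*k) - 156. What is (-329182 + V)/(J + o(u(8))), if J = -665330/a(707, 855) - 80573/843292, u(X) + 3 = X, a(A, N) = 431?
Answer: -1183230115838144/4530436316015 ≈ -261.17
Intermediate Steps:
u(X) = -3 + X
o(k) = -156 + k² - 2158*k
V = 3584654 (V = 4 - 1*(-3584650) = 4 + 3584650 = 3584654)
J = -561102193323/363458852 (J = -665330/431 - 80573/843292 = -561102193323/363458852 ≈ -1543.8)
(-329182 + V)/(J + o(u(8))) = (-329182 + 3584654)/(-561102193323/363458852 + (-156 + (-3 + 8)² - 2158*(-3 + 8))) = 3255472/(-561102193323/363458852 + (-156 + 5² - 2158*5)) = 3255472/(-561102193323/363458852 + (-156 + 25 - 10790)) = 3255472/(-561102193323/363458852 - 10921) = 3255472/(-4530436316015/363458852) = 3255472*(-363458852/4530436316015) = -1183230115838144/4530436316015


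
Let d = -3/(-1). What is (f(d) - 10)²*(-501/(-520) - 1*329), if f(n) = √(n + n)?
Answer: -9040687/260 + 170579*√6/26 ≈ -18701.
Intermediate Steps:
d = 3 (d = -3*(-1) = 3)
f(n) = √2*√n (f(n) = √(2*n) = √2*√n)
(f(d) - 10)²*(-501/(-520) - 1*329) = (√2*√3 - 10)²*(-501/(-520) - 1*329) = (√6 - 10)²*(-501*(-1/520) - 329) = (-10 + √6)²*(501/520 - 329) = (-10 + √6)²*(-170579/520) = -170579*(-10 + √6)²/520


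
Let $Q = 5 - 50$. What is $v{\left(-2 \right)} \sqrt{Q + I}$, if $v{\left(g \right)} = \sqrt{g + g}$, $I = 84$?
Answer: $2 i \sqrt{39} \approx 12.49 i$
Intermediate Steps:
$Q = -45$ ($Q = 5 - 50 = -45$)
$v{\left(g \right)} = \sqrt{2} \sqrt{g}$ ($v{\left(g \right)} = \sqrt{2 g} = \sqrt{2} \sqrt{g}$)
$v{\left(-2 \right)} \sqrt{Q + I} = \sqrt{2} \sqrt{-2} \sqrt{-45 + 84} = \sqrt{2} i \sqrt{2} \sqrt{39} = 2 i \sqrt{39}$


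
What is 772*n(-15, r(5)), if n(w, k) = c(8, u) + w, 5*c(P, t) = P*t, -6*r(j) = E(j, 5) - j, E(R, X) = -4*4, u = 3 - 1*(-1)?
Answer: -33196/5 ≈ -6639.2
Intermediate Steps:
u = 4 (u = 3 + 1 = 4)
E(R, X) = -16
r(j) = 8/3 + j/6 (r(j) = -(-16 - j)/6 = 8/3 + j/6)
c(P, t) = P*t/5 (c(P, t) = (P*t)/5 = P*t/5)
n(w, k) = 32/5 + w (n(w, k) = (1/5)*8*4 + w = 32/5 + w)
772*n(-15, r(5)) = 772*(32/5 - 15) = 772*(-43/5) = -33196/5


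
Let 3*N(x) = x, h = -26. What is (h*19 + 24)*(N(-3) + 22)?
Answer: -9870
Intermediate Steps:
N(x) = x/3
(h*19 + 24)*(N(-3) + 22) = (-26*19 + 24)*((⅓)*(-3) + 22) = (-494 + 24)*(-1 + 22) = -470*21 = -9870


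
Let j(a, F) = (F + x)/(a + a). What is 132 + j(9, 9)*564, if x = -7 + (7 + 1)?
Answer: 1336/3 ≈ 445.33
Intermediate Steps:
x = 1 (x = -7 + 8 = 1)
j(a, F) = (1 + F)/(2*a) (j(a, F) = (F + 1)/(a + a) = (1 + F)/((2*a)) = (1 + F)*(1/(2*a)) = (1 + F)/(2*a))
132 + j(9, 9)*564 = 132 + ((½)*(1 + 9)/9)*564 = 132 + ((½)*(⅑)*10)*564 = 132 + (5/9)*564 = 132 + 940/3 = 1336/3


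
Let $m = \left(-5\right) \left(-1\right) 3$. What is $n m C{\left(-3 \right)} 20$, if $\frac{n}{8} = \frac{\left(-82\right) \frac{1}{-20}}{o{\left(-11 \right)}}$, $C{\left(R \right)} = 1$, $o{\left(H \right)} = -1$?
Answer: $-9840$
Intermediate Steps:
$m = 15$ ($m = 5 \cdot 3 = 15$)
$n = - \frac{164}{5}$ ($n = 8 \frac{\left(-82\right) \frac{1}{-20}}{-1} = 8 \left(-82\right) \left(- \frac{1}{20}\right) \left(-1\right) = 8 \cdot \frac{41}{10} \left(-1\right) = 8 \left(- \frac{41}{10}\right) = - \frac{164}{5} \approx -32.8$)
$n m C{\left(-3 \right)} 20 = \left(- \frac{164}{5}\right) 15 \cdot 1 \cdot 20 = \left(-492\right) 20 = -9840$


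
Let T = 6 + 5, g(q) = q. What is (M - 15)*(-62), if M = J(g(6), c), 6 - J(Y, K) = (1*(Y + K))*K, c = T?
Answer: 12152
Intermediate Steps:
T = 11
c = 11
J(Y, K) = 6 - K*(K + Y) (J(Y, K) = 6 - 1*(Y + K)*K = 6 - 1*(K + Y)*K = 6 - (K + Y)*K = 6 - K*(K + Y))
M = -181 (M = 6 - 1*11² - 1*11*6 = 6 - 1*121 - 66 = 6 - 121 - 66 = -181)
(M - 15)*(-62) = (-181 - 15)*(-62) = -196*(-62) = 12152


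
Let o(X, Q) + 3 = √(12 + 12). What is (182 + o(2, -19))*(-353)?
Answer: -63187 - 706*√6 ≈ -64916.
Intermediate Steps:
o(X, Q) = -3 + 2*√6 (o(X, Q) = -3 + √(12 + 12) = -3 + √24 = -3 + 2*√6)
(182 + o(2, -19))*(-353) = (182 + (-3 + 2*√6))*(-353) = (179 + 2*√6)*(-353) = -63187 - 706*√6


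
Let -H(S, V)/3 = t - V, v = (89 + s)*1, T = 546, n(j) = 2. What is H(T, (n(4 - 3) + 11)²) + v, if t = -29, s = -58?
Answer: 625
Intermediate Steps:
v = 31 (v = (89 - 58)*1 = 31*1 = 31)
H(S, V) = 87 + 3*V (H(S, V) = -3*(-29 - V) = 87 + 3*V)
H(T, (n(4 - 3) + 11)²) + v = (87 + 3*(2 + 11)²) + 31 = (87 + 3*13²) + 31 = (87 + 3*169) + 31 = (87 + 507) + 31 = 594 + 31 = 625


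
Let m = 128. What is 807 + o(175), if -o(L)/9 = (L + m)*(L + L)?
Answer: -953643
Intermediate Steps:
o(L) = -18*L*(128 + L) (o(L) = -9*(L + 128)*(L + L) = -9*(128 + L)*2*L = -18*L*(128 + L))
807 + o(175) = 807 - 18*175*(128 + 175) = 807 - 18*175*303 = 807 - 954450 = -953643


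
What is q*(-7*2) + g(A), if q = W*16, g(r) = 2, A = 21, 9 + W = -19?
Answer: 6274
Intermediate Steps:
W = -28 (W = -9 - 19 = -28)
q = -448 (q = -28*16 = -448)
q*(-7*2) + g(A) = -(-3136)*2 + 2 = -448*(-14) + 2 = 6272 + 2 = 6274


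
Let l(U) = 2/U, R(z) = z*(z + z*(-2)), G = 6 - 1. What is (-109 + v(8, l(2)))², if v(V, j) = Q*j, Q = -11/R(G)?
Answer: 7365796/625 ≈ 11785.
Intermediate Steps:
G = 5
R(z) = -z² (R(z) = z*(z - 2*z) = z*(-z) = -z²)
Q = 11/25 (Q = -11/((-1*5²)) = -11/((-1*25)) = -11/(-25) = -11*(-1/25) = 11/25 ≈ 0.44000)
v(V, j) = 11*j/25
(-109 + v(8, l(2)))² = (-109 + 11*(2/2)/25)² = (-109 + 11*(2*(½))/25)² = (-109 + (11/25)*1)² = (-109 + 11/25)² = (-2714/25)² = 7365796/625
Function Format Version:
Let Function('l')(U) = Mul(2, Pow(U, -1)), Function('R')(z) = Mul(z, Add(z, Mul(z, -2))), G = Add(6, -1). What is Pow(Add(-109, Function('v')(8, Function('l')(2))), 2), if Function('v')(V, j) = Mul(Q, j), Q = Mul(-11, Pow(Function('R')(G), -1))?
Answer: Rational(7365796, 625) ≈ 11785.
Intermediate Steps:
G = 5
Function('R')(z) = Mul(-1, Pow(z, 2)) (Function('R')(z) = Mul(z, Add(z, Mul(-2, z))) = Mul(z, Mul(-1, z)) = Mul(-1, Pow(z, 2)))
Q = Rational(11, 25) (Q = Mul(-11, Pow(Mul(-1, Pow(5, 2)), -1)) = Mul(-11, Pow(Mul(-1, 25), -1)) = Mul(-11, Pow(-25, -1)) = Mul(-11, Rational(-1, 25)) = Rational(11, 25) ≈ 0.44000)
Function('v')(V, j) = Mul(Rational(11, 25), j)
Pow(Add(-109, Function('v')(8, Function('l')(2))), 2) = Pow(Add(-109, Mul(Rational(11, 25), Mul(2, Pow(2, -1)))), 2) = Pow(Add(-109, Mul(Rational(11, 25), Mul(2, Rational(1, 2)))), 2) = Pow(Add(-109, Mul(Rational(11, 25), 1)), 2) = Pow(Add(-109, Rational(11, 25)), 2) = Pow(Rational(-2714, 25), 2) = Rational(7365796, 625)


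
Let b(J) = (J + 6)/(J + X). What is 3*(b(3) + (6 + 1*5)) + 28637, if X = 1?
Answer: 114707/4 ≈ 28677.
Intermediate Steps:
b(J) = (6 + J)/(1 + J) (b(J) = (J + 6)/(J + 1) = (6 + J)/(1 + J))
3*(b(3) + (6 + 1*5)) + 28637 = 3*((6 + 3)/(1 + 3) + (6 + 1*5)) + 28637 = 3*(9/4 + (6 + 5)) + 28637 = 3*((1/4)*9 + 11) + 28637 = 3*(9/4 + 11) + 28637 = 3*(53/4) + 28637 = 159/4 + 28637 = 114707/4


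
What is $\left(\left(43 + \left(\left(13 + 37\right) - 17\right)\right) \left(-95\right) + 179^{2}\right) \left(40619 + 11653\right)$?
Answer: $1297443312$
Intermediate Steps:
$\left(\left(43 + \left(\left(13 + 37\right) - 17\right)\right) \left(-95\right) + 179^{2}\right) \left(40619 + 11653\right) = \left(\left(43 + \left(50 - 17\right)\right) \left(-95\right) + 32041\right) 52272 = \left(\left(43 + 33\right) \left(-95\right) + 32041\right) 52272 = \left(76 \left(-95\right) + 32041\right) 52272 = \left(-7220 + 32041\right) 52272 = 24821 \cdot 52272 = 1297443312$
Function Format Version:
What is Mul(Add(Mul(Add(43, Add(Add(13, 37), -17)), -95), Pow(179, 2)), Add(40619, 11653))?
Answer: 1297443312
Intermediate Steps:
Mul(Add(Mul(Add(43, Add(Add(13, 37), -17)), -95), Pow(179, 2)), Add(40619, 11653)) = Mul(Add(Mul(Add(43, Add(50, -17)), -95), 32041), 52272) = Mul(Add(Mul(Add(43, 33), -95), 32041), 52272) = Mul(Add(Mul(76, -95), 32041), 52272) = Mul(Add(-7220, 32041), 52272) = Mul(24821, 52272) = 1297443312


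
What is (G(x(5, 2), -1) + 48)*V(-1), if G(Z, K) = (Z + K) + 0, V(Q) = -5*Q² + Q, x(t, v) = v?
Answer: -294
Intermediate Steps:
V(Q) = Q - 5*Q²
G(Z, K) = K + Z (G(Z, K) = (K + Z) + 0 = K + Z)
(G(x(5, 2), -1) + 48)*V(-1) = ((-1 + 2) + 48)*(-(1 - 5*(-1))) = (1 + 48)*(-(1 + 5)) = 49*(-1*6) = 49*(-6) = -294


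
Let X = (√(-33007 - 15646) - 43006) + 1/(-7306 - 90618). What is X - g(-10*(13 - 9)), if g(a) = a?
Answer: -4207402585/97924 + I*√48653 ≈ -42966.0 + 220.57*I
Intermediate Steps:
X = -4211319545/97924 + I*√48653 (X = (√(-48653) - 43006) + 1/(-97924) = (I*√48653 - 43006) - 1/97924 = (-43006 + I*√48653) - 1/97924 = -4211319545/97924 + I*√48653 ≈ -43006.0 + 220.57*I)
X - g(-10*(13 - 9)) = (-4211319545/97924 + I*√48653) - (-10)*(13 - 9) = (-4211319545/97924 + I*√48653) - (-10)*4 = (-4211319545/97924 + I*√48653) - 1*(-40) = (-4211319545/97924 + I*√48653) + 40 = -4207402585/97924 + I*√48653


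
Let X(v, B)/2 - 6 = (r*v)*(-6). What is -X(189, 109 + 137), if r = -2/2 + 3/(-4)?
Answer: -3981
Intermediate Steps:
r = -7/4 (r = -2*1/2 + 3*(-1/4) = -1 - 3/4 = -7/4 ≈ -1.7500)
X(v, B) = 12 + 21*v (X(v, B) = 12 + 2*(-7*v/4*(-6)) = 12 + 2*(21*v/2) = 12 + 21*v)
-X(189, 109 + 137) = -(12 + 21*189) = -(12 + 3969) = -1*3981 = -3981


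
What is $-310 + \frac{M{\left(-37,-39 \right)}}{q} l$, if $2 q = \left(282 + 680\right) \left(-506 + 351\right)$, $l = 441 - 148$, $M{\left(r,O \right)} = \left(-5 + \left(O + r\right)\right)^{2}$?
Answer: $- \frac{25034423}{74555} \approx -335.78$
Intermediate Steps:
$M{\left(r,O \right)} = \left(-5 + O + r\right)^{2}$
$l = 293$
$q = -74555$ ($q = \frac{\left(282 + 680\right) \left(-506 + 351\right)}{2} = \frac{962 \left(-155\right)}{2} = \frac{1}{2} \left(-149110\right) = -74555$)
$-310 + \frac{M{\left(-37,-39 \right)}}{q} l = -310 + \frac{\left(-5 - 39 - 37\right)^{2}}{-74555} \cdot 293 = -310 + \left(-81\right)^{2} \left(- \frac{1}{74555}\right) 293 = -310 + 6561 \left(- \frac{1}{74555}\right) 293 = -310 - \frac{1922373}{74555} = - \frac{25034423}{74555}$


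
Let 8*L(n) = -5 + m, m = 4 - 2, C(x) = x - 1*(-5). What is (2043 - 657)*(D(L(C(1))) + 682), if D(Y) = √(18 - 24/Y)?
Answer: 945252 + 1386*√82 ≈ 9.5780e+5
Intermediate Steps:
C(x) = 5 + x (C(x) = x + 5 = 5 + x)
m = 2
L(n) = -3/8 (L(n) = (-5 + 2)/8 = (⅛)*(-3) = -3/8)
(2043 - 657)*(D(L(C(1))) + 682) = (2043 - 657)*(√(18 - 24/(-3/8)) + 682) = 1386*(√(18 - 24*(-8/3)) + 682) = 1386*(√(18 + 64) + 682) = 1386*(√82 + 682) = 1386*(682 + √82) = 945252 + 1386*√82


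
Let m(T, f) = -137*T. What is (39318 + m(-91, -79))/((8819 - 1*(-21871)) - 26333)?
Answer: 51785/4357 ≈ 11.885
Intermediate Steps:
(39318 + m(-91, -79))/((8819 - 1*(-21871)) - 26333) = (39318 - 137*(-91))/((8819 - 1*(-21871)) - 26333) = (39318 + 12467)/((8819 + 21871) - 26333) = 51785/(30690 - 26333) = 51785/4357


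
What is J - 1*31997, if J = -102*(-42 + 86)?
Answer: -36485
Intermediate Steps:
J = -4488 (J = -102*44 = -4488)
J - 1*31997 = -4488 - 1*31997 = -4488 - 31997 = -36485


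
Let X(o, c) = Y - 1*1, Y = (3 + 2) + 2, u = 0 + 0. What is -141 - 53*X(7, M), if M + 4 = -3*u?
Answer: -459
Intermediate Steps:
u = 0
Y = 7 (Y = 5 + 2 = 7)
M = -4 (M = -4 - 3*0 = -4 + 0 = -4)
X(o, c) = 6 (X(o, c) = 7 - 1*1 = 7 - 1 = 6)
-141 - 53*X(7, M) = -141 - 53*6 = -141 - 318 = -459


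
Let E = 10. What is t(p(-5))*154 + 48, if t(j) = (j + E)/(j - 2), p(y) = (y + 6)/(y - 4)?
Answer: -12794/19 ≈ -673.37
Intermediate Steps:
p(y) = (6 + y)/(-4 + y)
t(j) = (10 + j)/(-2 + j) (t(j) = (j + 10)/(j - 2) = (10 + j)/(-2 + j))
t(p(-5))*154 + 48 = ((10 + (6 - 5)/(-4 - 5))/(-2 + (6 - 5)/(-4 - 5)))*154 + 48 = ((10 + 1/(-9))/(-2 + 1/(-9)))*154 + 48 = ((10 - 1/9*1)/(-2 - 1/9*1))*154 + 48 = ((10 - 1/9)/(-2 - 1/9))*154 + 48 = ((89/9)/(-19/9))*154 + 48 = -9/19*89/9*154 + 48 = -89/19*154 + 48 = -13706/19 + 48 = -12794/19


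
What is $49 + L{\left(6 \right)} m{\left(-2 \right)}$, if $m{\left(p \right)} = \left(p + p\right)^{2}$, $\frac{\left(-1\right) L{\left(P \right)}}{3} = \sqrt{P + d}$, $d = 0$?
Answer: $49 - 48 \sqrt{6} \approx -68.576$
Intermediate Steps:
$L{\left(P \right)} = - 3 \sqrt{P}$ ($L{\left(P \right)} = - 3 \sqrt{P + 0} = - 3 \sqrt{P}$)
$m{\left(p \right)} = 4 p^{2}$ ($m{\left(p \right)} = \left(2 p\right)^{2} = 4 p^{2}$)
$49 + L{\left(6 \right)} m{\left(-2 \right)} = 49 + - 3 \sqrt{6} \cdot 4 \left(-2\right)^{2} = 49 + - 3 \sqrt{6} \cdot 4 \cdot 4 = 49 + - 3 \sqrt{6} \cdot 16 = 49 - 48 \sqrt{6}$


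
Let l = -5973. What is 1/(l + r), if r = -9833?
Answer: -1/15806 ≈ -6.3267e-5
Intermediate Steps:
1/(l + r) = 1/(-5973 - 9833) = 1/(-15806) = -1/15806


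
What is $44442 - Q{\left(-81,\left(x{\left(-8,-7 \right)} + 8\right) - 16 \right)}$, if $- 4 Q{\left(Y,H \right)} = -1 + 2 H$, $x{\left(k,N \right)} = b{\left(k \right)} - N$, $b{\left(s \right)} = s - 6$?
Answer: $\frac{177737}{4} \approx 44434.0$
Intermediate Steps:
$b{\left(s \right)} = -6 + s$ ($b{\left(s \right)} = s - 6 = -6 + s$)
$x{\left(k,N \right)} = -6 + k - N$ ($x{\left(k,N \right)} = \left(-6 + k\right) - N = -6 + k - N$)
$Q{\left(Y,H \right)} = \frac{1}{4} - \frac{H}{2}$ ($Q{\left(Y,H \right)} = - \frac{-1 + 2 H}{4} = \frac{1}{4} - \frac{H}{2}$)
$44442 - Q{\left(-81,\left(x{\left(-8,-7 \right)} + 8\right) - 16 \right)} = 44442 - \left(\frac{1}{4} - \frac{\left(\left(-6 - 8 - -7\right) + 8\right) - 16}{2}\right) = 44442 - \left(\frac{1}{4} - \frac{\left(\left(-6 - 8 + 7\right) + 8\right) - 16}{2}\right) = 44442 - \left(\frac{1}{4} - \frac{\left(-7 + 8\right) - 16}{2}\right) = 44442 - \left(\frac{1}{4} - \frac{1 - 16}{2}\right) = 44442 - \left(\frac{1}{4} - - \frac{15}{2}\right) = 44442 - \left(\frac{1}{4} + \frac{15}{2}\right) = 44442 - \frac{31}{4} = \frac{177737}{4}$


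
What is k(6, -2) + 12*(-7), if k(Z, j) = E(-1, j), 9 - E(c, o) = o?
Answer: -73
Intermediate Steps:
E(c, o) = 9 - o
k(Z, j) = 9 - j
k(6, -2) + 12*(-7) = (9 - 1*(-2)) + 12*(-7) = (9 + 2) - 84 = 11 - 84 = -73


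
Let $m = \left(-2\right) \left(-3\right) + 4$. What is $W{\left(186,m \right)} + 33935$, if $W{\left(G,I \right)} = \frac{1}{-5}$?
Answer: $\frac{169674}{5} \approx 33935.0$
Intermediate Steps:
$m = 10$ ($m = 6 + 4 = 10$)
$W{\left(G,I \right)} = - \frac{1}{5}$
$W{\left(186,m \right)} + 33935 = - \frac{1}{5} + 33935 = \frac{169674}{5}$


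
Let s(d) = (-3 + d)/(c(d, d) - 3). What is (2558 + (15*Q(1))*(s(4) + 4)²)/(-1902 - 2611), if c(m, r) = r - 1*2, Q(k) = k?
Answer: -2693/4513 ≈ -0.59672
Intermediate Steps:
c(m, r) = -2 + r (c(m, r) = r - 2 = -2 + r)
s(d) = (-3 + d)/(-5 + d) (s(d) = (-3 + d)/((-2 + d) - 3) = (-3 + d)/(-5 + d))
(2558 + (15*Q(1))*(s(4) + 4)²)/(-1902 - 2611) = (2558 + (15*1)*((-3 + 4)/(-5 + 4) + 4)²)/(-1902 - 2611) = (2558 + 15*(1/(-1) + 4)²)/(-4513) = (2558 + 15*(-1*1 + 4)²)*(-1/4513) = (2558 + 15*(-1 + 4)²)*(-1/4513) = (2558 + 15*3²)*(-1/4513) = (2558 + 15*9)*(-1/4513) = (2558 + 135)*(-1/4513) = 2693*(-1/4513) = -2693/4513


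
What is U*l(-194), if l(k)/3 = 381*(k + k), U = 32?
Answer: -14191488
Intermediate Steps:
l(k) = 2286*k (l(k) = 3*(381*(k + k)) = 3*(381*(2*k)) = 3*(762*k) = 2286*k)
U*l(-194) = 32*(2286*(-194)) = 32*(-443484) = -14191488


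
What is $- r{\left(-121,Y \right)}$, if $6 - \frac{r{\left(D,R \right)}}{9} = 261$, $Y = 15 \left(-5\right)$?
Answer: $2295$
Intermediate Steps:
$Y = -75$
$r{\left(D,R \right)} = -2295$ ($r{\left(D,R \right)} = 54 - 2349 = -2295$)
$- r{\left(-121,Y \right)} = \left(-1\right) \left(-2295\right) = 2295$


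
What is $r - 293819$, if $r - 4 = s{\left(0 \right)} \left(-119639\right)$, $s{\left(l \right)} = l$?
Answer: $-293815$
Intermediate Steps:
$r = 4$ ($r = 4 + 0 \left(-119639\right) = 4 + 0 = 4$)
$r - 293819 = 4 - 293819 = -293815$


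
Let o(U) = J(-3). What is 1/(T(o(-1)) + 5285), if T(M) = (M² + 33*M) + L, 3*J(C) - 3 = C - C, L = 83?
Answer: 1/5402 ≈ 0.00018512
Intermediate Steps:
J(C) = 1 (J(C) = 1 + (C - C)/3 = 1 + (⅓)*0 = 1 + 0 = 1)
o(U) = 1
T(M) = 83 + M² + 33*M (T(M) = (M² + 33*M) + 83 = 83 + M² + 33*M)
1/(T(o(-1)) + 5285) = 1/((83 + 1² + 33*1) + 5285) = 1/((83 + 1 + 33) + 5285) = 1/(117 + 5285) = 1/5402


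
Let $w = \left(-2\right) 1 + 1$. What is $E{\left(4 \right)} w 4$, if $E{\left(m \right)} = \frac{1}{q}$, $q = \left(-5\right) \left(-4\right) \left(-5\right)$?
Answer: $\frac{1}{25} \approx 0.04$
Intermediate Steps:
$q = -100$ ($q = 20 \left(-5\right) = -100$)
$E{\left(m \right)} = - \frac{1}{100}$ ($E{\left(m \right)} = \frac{1}{-100} = - \frac{1}{100}$)
$w = -1$ ($w = -2 + 1 = -1$)
$E{\left(4 \right)} w 4 = \left(- \frac{1}{100}\right) \left(-1\right) 4 = \frac{1}{100} \cdot 4 = \frac{1}{25}$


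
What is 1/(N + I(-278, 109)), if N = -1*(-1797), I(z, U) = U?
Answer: 1/1906 ≈ 0.00052466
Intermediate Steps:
N = 1797
1/(N + I(-278, 109)) = 1/(1797 + 109) = 1/1906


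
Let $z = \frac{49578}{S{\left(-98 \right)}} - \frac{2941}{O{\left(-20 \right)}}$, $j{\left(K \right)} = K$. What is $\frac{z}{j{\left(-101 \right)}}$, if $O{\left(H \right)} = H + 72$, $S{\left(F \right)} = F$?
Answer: $\frac{1433137}{257348} \approx 5.5689$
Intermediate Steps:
$O{\left(H \right)} = 72 + H$
$z = - \frac{1433137}{2548}$ ($z = \frac{49578}{-98} - \frac{2941}{72 - 20} = 49578 \left(- \frac{1}{98}\right) - \frac{2941}{52} = - \frac{24789}{49} - \frac{2941}{52} = - \frac{1433137}{2548} \approx -562.46$)
$\frac{z}{j{\left(-101 \right)}} = - \frac{1433137}{2548 \left(-101\right)} = \left(- \frac{1433137}{2548}\right) \left(- \frac{1}{101}\right) = \frac{1433137}{257348}$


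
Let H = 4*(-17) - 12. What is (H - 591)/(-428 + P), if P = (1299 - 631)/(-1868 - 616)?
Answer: 416691/265955 ≈ 1.5668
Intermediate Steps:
P = -167/621 (P = 668/(-2484) = 668*(-1/2484) = -167/621 ≈ -0.26892)
H = -80 (H = -68 - 12 = -80)
(H - 591)/(-428 + P) = (-80 - 591)/(-428 - 167/621) = -671/(-265955/621) = -671*(-621/265955) = 416691/265955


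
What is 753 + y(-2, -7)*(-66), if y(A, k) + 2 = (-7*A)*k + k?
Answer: 7815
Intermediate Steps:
y(A, k) = -2 + k - 7*A*k (y(A, k) = -2 + ((-7*A)*k + k) = -2 + (-7*A*k + k) = -2 + (k - 7*A*k) = -2 + k - 7*A*k)
753 + y(-2, -7)*(-66) = 753 + (-2 - 7 - 7*(-2)*(-7))*(-66) = 753 + (-2 - 7 - 98)*(-66) = 753 - 107*(-66) = 753 + 7062 = 7815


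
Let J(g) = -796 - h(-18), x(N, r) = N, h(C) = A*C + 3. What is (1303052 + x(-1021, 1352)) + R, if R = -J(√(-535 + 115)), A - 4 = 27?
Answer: 1302272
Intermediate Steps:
A = 31 (A = 4 + 27 = 31)
h(C) = 3 + 31*C (h(C) = 31*C + 3 = 3 + 31*C)
J(g) = -241 (J(g) = -796 - (3 + 31*(-18)) = -796 - (3 - 558) = -796 - 1*(-555) = -796 + 555 = -241)
R = 241 (R = -1*(-241) = 241)
(1303052 + x(-1021, 1352)) + R = (1303052 - 1021) + 241 = 1302031 + 241 = 1302272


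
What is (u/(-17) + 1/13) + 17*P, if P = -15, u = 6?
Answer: -56416/221 ≈ -255.28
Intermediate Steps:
(u/(-17) + 1/13) + 17*P = (6/(-17) + 1/13) + 17*(-15) = (6*(-1/17) + 1*(1/13)) - 255 = (-6/17 + 1/13) - 255 = -61/221 - 255 = -56416/221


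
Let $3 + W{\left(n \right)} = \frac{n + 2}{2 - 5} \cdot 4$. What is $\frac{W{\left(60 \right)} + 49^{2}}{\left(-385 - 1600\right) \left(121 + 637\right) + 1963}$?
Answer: $- \frac{6946}{4508001} \approx -0.0015408$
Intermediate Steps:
$W{\left(n \right)} = - \frac{17}{3} - \frac{4 n}{3}$ ($W{\left(n \right)} = -3 + \frac{n + 2}{2 - 5} \cdot 4 = -3 + \frac{2 + n}{-3} \cdot 4 = -3 + \left(2 + n\right) \left(- \frac{1}{3}\right) 4 = -3 + \left(- \frac{2}{3} - \frac{n}{3}\right) 4 = -3 - \left(\frac{8}{3} + \frac{4 n}{3}\right) = - \frac{17}{3} - \frac{4 n}{3}$)
$\frac{W{\left(60 \right)} + 49^{2}}{\left(-385 - 1600\right) \left(121 + 637\right) + 1963} = \frac{\left(- \frac{17}{3} - 80\right) + 49^{2}}{\left(-385 - 1600\right) \left(121 + 637\right) + 1963} = \frac{\left(- \frac{17}{3} - 80\right) + 2401}{\left(-1985\right) 758 + 1963} = \frac{- \frac{257}{3} + 2401}{-1504630 + 1963} = \frac{6946}{3 \left(-1502667\right)} = \frac{6946}{3} \left(- \frac{1}{1502667}\right) = - \frac{6946}{4508001}$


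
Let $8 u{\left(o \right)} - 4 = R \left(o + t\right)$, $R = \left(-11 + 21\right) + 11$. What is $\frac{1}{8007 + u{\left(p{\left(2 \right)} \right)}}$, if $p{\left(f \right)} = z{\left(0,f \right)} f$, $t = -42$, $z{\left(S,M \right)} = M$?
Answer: $\frac{4}{31631} \approx 0.00012646$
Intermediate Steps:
$R = 21$ ($R = 10 + 11 = 21$)
$p{\left(f \right)} = f^{2}$ ($p{\left(f \right)} = f f = f^{2}$)
$u{\left(o \right)} = - \frac{439}{4} + \frac{21 o}{8}$ ($u{\left(o \right)} = \frac{1}{2} + \frac{21 \left(o - 42\right)}{8} = \frac{1}{2} + \frac{21 \left(-42 + o\right)}{8} = \frac{1}{2} + \frac{-882 + 21 o}{8} = \frac{1}{2} + \left(- \frac{441}{4} + \frac{21 o}{8}\right) = - \frac{439}{4} + \frac{21 o}{8}$)
$\frac{1}{8007 + u{\left(p{\left(2 \right)} \right)}} = \frac{1}{8007 - \left(\frac{439}{4} - \frac{21 \cdot 2^{2}}{8}\right)} = \frac{1}{8007 + \left(- \frac{439}{4} + \frac{21}{8} \cdot 4\right)} = \frac{1}{8007 + \left(- \frac{439}{4} + \frac{21}{2}\right)} = \frac{1}{8007 - \frac{397}{4}} = \frac{1}{\frac{31631}{4}} = \frac{4}{31631}$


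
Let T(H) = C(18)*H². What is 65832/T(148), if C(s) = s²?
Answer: 2743/295704 ≈ 0.0092762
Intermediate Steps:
T(H) = 324*H² (T(H) = 18²*H² = 324*H²)
65832/T(148) = 65832/((324*148²)) = 65832/((324*21904)) = 65832/7096896 = 65832*(1/7096896) = 2743/295704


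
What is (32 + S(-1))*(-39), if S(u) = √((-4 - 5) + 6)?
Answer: -1248 - 39*I*√3 ≈ -1248.0 - 67.55*I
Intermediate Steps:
S(u) = I*√3 (S(u) = √(-9 + 6) = √(-3) = I*√3)
(32 + S(-1))*(-39) = (32 + I*√3)*(-39) = -1248 - 39*I*√3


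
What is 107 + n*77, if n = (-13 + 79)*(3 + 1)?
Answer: 20435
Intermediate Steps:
n = 264 (n = 66*4 = 264)
107 + n*77 = 107 + 264*77 = 107 + 20328 = 20435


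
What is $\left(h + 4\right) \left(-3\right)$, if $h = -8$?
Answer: $12$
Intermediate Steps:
$\left(h + 4\right) \left(-3\right) = \left(-8 + 4\right) \left(-3\right) = \left(-4\right) \left(-3\right) = 12$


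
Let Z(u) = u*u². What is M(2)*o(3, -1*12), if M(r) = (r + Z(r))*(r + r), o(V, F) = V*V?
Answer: 360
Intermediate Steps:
o(V, F) = V²
Z(u) = u³
M(r) = 2*r*(r + r³) (M(r) = (r + r³)*(r + r) = (r + r³)*(2*r) = 2*r*(r + r³))
M(2)*o(3, -1*12) = (2*2²*(1 + 2²))*3² = (2*4*(1 + 4))*9 = (2*4*5)*9 = 40*9 = 360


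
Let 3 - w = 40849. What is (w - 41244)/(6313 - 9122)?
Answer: 82090/2809 ≈ 29.224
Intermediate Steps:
w = -40846 (w = 3 - 1*40849 = 3 - 40849 = -40846)
(w - 41244)/(6313 - 9122) = (-40846 - 41244)/(6313 - 9122) = -82090/(-2809) = -82090*(-1/2809) = 82090/2809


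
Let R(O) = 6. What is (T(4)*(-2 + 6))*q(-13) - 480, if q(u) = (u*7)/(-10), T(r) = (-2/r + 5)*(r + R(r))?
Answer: 1158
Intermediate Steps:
T(r) = (5 - 2/r)*(6 + r) (T(r) = (-2/r + 5)*(r + 6) = (5 - 2/r)*(6 + r))
q(u) = -7*u/10 (q(u) = (7*u)*(-1/10) = -7*u/10)
(T(4)*(-2 + 6))*q(-13) - 480 = ((28 - 12/4 + 5*4)*(-2 + 6))*(-7/10*(-13)) - 480 = ((28 - 12*1/4 + 20)*4)*(91/10) - 480 = ((28 - 3 + 20)*4)*(91/10) - 480 = (45*4)*(91/10) - 480 = 180*(91/10) - 480 = 1638 - 480 = 1158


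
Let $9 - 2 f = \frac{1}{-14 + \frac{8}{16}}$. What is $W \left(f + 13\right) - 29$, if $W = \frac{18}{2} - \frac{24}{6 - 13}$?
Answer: $\frac{23809}{126} \approx 188.96$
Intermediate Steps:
$W = \frac{87}{7}$ ($W = 18 \cdot \frac{1}{2} - \frac{24}{6 - 13} = 9 - \frac{24}{-7} = 9 - - \frac{24}{7} = 9 + \frac{24}{7} = \frac{87}{7} \approx 12.429$)
$f = \frac{245}{54}$ ($f = \frac{9}{2} - \frac{1}{2 \left(-14 + \frac{8}{16}\right)} = \frac{9}{2} - \frac{1}{2 \left(-14 + 8 \cdot \frac{1}{16}\right)} = \frac{9}{2} - \frac{1}{2 \left(-14 + \frac{1}{2}\right)} = \frac{9}{2} - \frac{1}{2 \left(- \frac{27}{2}\right)} = \frac{9}{2} - - \frac{1}{27} = \frac{9}{2} + \frac{1}{27} = \frac{245}{54} \approx 4.537$)
$W \left(f + 13\right) - 29 = \frac{87 \left(\frac{245}{54} + 13\right)}{7} - 29 = \frac{87}{7} \cdot \frac{947}{54} - 29 = \frac{27463}{126} - 29 = \frac{23809}{126}$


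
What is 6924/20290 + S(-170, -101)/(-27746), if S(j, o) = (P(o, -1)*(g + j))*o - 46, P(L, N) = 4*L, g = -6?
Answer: 36476440701/140741585 ≈ 259.17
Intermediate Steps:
S(j, o) = -46 + 4*o²*(-6 + j) (S(j, o) = ((4*o)*(-6 + j))*o - 46 = (4*o*(-6 + j))*o - 46 = 4*o²*(-6 + j) - 46 = -46 + 4*o²*(-6 + j))
6924/20290 + S(-170, -101)/(-27746) = 6924/20290 + (-46 - 24*(-101)² + 4*(-170)*(-101)²)/(-27746) = 6924*(1/20290) + (-46 - 24*10201 + 4*(-170)*10201)*(-1/27746) = 3462/10145 + (-46 - 244824 - 6936680)*(-1/27746) = 3462/10145 - 7181550*(-1/27746) = 3462/10145 + 3590775/13873 = 36476440701/140741585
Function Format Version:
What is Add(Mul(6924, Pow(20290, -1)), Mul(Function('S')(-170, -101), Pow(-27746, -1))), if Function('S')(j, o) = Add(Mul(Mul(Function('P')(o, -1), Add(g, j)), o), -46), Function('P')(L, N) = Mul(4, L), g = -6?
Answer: Rational(36476440701, 140741585) ≈ 259.17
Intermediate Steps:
Function('S')(j, o) = Add(-46, Mul(4, Pow(o, 2), Add(-6, j))) (Function('S')(j, o) = Add(Mul(Mul(Mul(4, o), Add(-6, j)), o), -46) = Add(Mul(Mul(4, o, Add(-6, j)), o), -46) = Add(Mul(4, Pow(o, 2), Add(-6, j)), -46) = Add(-46, Mul(4, Pow(o, 2), Add(-6, j))))
Add(Mul(6924, Pow(20290, -1)), Mul(Function('S')(-170, -101), Pow(-27746, -1))) = Add(Mul(6924, Pow(20290, -1)), Mul(Add(-46, Mul(-24, Pow(-101, 2)), Mul(4, -170, Pow(-101, 2))), Pow(-27746, -1))) = Add(Mul(6924, Rational(1, 20290)), Mul(Add(-46, Mul(-24, 10201), Mul(4, -170, 10201)), Rational(-1, 27746))) = Add(Rational(3462, 10145), Mul(Add(-46, -244824, -6936680), Rational(-1, 27746))) = Add(Rational(3462, 10145), Mul(-7181550, Rational(-1, 27746))) = Add(Rational(3462, 10145), Rational(3590775, 13873)) = Rational(36476440701, 140741585)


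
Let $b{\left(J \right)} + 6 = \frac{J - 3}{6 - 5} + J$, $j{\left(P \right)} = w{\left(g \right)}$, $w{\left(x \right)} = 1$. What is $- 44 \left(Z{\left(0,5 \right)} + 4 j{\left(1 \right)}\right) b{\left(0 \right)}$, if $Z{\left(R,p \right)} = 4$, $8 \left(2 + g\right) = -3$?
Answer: $3168$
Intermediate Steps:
$g = - \frac{19}{8}$ ($g = -2 + \frac{1}{8} \left(-3\right) = -2 - \frac{3}{8} = - \frac{19}{8} \approx -2.375$)
$j{\left(P \right)} = 1$
$b{\left(J \right)} = -9 + 2 J$ ($b{\left(J \right)} = -6 + \left(\frac{J - 3}{6 - 5} + J\right) = -6 + \left(\frac{-3 + J}{1} + J\right) = -6 + \left(\left(-3 + J\right) 1 + J\right) = -6 + \left(\left(-3 + J\right) + J\right) = -6 + \left(-3 + 2 J\right) = -9 + 2 J$)
$- 44 \left(Z{\left(0,5 \right)} + 4 j{\left(1 \right)}\right) b{\left(0 \right)} = - 44 \left(4 + 4 \cdot 1\right) \left(-9 + 2 \cdot 0\right) = - 44 \left(4 + 4\right) \left(-9 + 0\right) = \left(-44\right) 8 \left(-9\right) = \left(-352\right) \left(-9\right) = 3168$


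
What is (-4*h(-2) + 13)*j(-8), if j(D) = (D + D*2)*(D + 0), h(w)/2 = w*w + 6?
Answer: -12864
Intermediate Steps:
h(w) = 12 + 2*w**2 (h(w) = 2*(w*w + 6) = 2*(w**2 + 6) = 2*(6 + w**2) = 12 + 2*w**2)
j(D) = 3*D**2 (j(D) = (D + 2*D)*D = (3*D)*D = 3*D**2)
(-4*h(-2) + 13)*j(-8) = (-4*(12 + 2*(-2)**2) + 13)*(3*(-8)**2) = (-4*(12 + 2*4) + 13)*(3*64) = (-4*(12 + 8) + 13)*192 = (-4*20 + 13)*192 = (-80 + 13)*192 = -67*192 = -12864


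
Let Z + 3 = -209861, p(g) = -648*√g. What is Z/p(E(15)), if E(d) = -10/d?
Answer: -26233*I*√6/162 ≈ -396.65*I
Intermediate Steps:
Z = -209864 (Z = -3 - 209861 = -209864)
Z/p(E(15)) = -209864*I*√6/1296 = -26233*I*√6/162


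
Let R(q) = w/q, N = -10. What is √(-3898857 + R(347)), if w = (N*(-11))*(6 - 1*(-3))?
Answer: I*√469457128983/347 ≈ 1974.6*I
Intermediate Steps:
w = 990 (w = (-10*(-11))*(6 - 1*(-3)) = 110*(6 + 3) = 110*9 = 990)
R(q) = 990/q
√(-3898857 + R(347)) = √(-3898857 + 990/347) = √(-1352902389/347) = I*√469457128983/347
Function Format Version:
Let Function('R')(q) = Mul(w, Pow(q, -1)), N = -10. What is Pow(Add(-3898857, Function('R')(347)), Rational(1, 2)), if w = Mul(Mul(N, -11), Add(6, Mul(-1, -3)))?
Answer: Mul(Rational(1, 347), I, Pow(469457128983, Rational(1, 2))) ≈ Mul(1974.6, I)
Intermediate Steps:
w = 990 (w = Mul(Mul(-10, -11), Add(6, Mul(-1, -3))) = Mul(110, Add(6, 3)) = Mul(110, 9) = 990)
Function('R')(q) = Mul(990, Pow(q, -1))
Pow(Add(-3898857, Function('R')(347)), Rational(1, 2)) = Pow(Add(-3898857, Mul(990, Pow(347, -1))), Rational(1, 2)) = Pow(Add(-3898857, Mul(990, Rational(1, 347))), Rational(1, 2)) = Pow(Add(-3898857, Rational(990, 347)), Rational(1, 2)) = Pow(Rational(-1352902389, 347), Rational(1, 2)) = Mul(Rational(1, 347), I, Pow(469457128983, Rational(1, 2)))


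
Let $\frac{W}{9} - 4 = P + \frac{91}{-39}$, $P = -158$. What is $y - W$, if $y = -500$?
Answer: $907$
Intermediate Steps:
$W = -1407$ ($W = 36 + 9 \left(-158 + \frac{91}{-39}\right) = 36 + 9 \left(-158 + 91 \left(- \frac{1}{39}\right)\right) = 36 + 9 \left(-158 - \frac{7}{3}\right) = 36 + 9 \left(- \frac{481}{3}\right) = 36 - 1443 = -1407$)
$y - W = -500 - -1407 = -500 + 1407 = 907$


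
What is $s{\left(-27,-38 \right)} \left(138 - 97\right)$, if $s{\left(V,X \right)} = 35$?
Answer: $1435$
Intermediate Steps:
$s{\left(-27,-38 \right)} \left(138 - 97\right) = 35 \left(138 - 97\right) = 35 \cdot 41 = 1435$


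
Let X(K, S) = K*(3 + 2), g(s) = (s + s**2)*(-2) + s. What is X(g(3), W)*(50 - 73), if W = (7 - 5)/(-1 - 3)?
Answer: 2415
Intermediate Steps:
g(s) = -s - 2*s**2 (g(s) = (-2*s - 2*s**2) + s = -s - 2*s**2)
W = -1/2 (W = 2/(-4) = 2*(-1/4) = -1/2 ≈ -0.50000)
X(K, S) = 5*K (X(K, S) = K*5 = 5*K)
X(g(3), W)*(50 - 73) = (5*(-1*3*(1 + 2*3)))*(50 - 73) = (5*(-1*3*(1 + 6)))*(-23) = (5*(-1*3*7))*(-23) = (5*(-21))*(-23) = -105*(-23) = 2415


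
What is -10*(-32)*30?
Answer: 9600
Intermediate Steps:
-10*(-32)*30 = 320*30 = 9600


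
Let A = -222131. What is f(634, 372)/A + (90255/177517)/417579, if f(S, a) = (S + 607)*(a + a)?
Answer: -22814026140681289/5488662374597311 ≈ -4.1566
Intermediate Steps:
f(S, a) = 2*a*(607 + S) (f(S, a) = (607 + S)*(2*a) = 2*a*(607 + S))
f(634, 372)/A + (90255/177517)/417579 = (2*372*(607 + 634))/(-222131) + (90255/177517)/417579 = (2*372*1241)*(-1/222131) + (90255*(1/177517))*(1/417579) = 923304*(-1/222131) + (90255/177517)*(1/417579) = -923304/222131 + 30085/24709123781 = -22814026140681289/5488662374597311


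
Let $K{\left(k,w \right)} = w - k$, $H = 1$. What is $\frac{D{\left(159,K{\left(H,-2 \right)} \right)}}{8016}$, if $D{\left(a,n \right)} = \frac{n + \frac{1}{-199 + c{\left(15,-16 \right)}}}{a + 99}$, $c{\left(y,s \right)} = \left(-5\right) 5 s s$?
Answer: $- \frac{9899}{6823788336} \approx -1.4507 \cdot 10^{-6}$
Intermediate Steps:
$c{\left(y,s \right)} = - 25 s^{2}$
$D{\left(a,n \right)} = \frac{- \frac{1}{6599} + n}{99 + a}$ ($D{\left(a,n \right)} = \frac{n + \frac{1}{-199 - 25 \left(-16\right)^{2}}}{a + 99} = \frac{n + \frac{1}{-199 - 6400}}{99 + a} = \frac{n + \frac{1}{-6599}}{99 + a} = \frac{n - \frac{1}{6599}}{99 + a} = \frac{- \frac{1}{6599} + n}{99 + a}$)
$\frac{D{\left(159,K{\left(H,-2 \right)} \right)}}{8016} = \frac{\frac{1}{99 + 159} \left(- \frac{1}{6599} - 3\right)}{8016} = \frac{- \frac{1}{6599} - 3}{258} \cdot \frac{1}{8016} = \frac{1}{258} \left(- \frac{19798}{6599}\right) \frac{1}{8016} = \left(- \frac{9899}{851271}\right) \frac{1}{8016} = - \frac{9899}{6823788336}$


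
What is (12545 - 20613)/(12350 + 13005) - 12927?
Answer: -327772153/25355 ≈ -12927.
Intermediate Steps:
(12545 - 20613)/(12350 + 13005) - 12927 = -8068/25355 - 12927 = -327772153/25355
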